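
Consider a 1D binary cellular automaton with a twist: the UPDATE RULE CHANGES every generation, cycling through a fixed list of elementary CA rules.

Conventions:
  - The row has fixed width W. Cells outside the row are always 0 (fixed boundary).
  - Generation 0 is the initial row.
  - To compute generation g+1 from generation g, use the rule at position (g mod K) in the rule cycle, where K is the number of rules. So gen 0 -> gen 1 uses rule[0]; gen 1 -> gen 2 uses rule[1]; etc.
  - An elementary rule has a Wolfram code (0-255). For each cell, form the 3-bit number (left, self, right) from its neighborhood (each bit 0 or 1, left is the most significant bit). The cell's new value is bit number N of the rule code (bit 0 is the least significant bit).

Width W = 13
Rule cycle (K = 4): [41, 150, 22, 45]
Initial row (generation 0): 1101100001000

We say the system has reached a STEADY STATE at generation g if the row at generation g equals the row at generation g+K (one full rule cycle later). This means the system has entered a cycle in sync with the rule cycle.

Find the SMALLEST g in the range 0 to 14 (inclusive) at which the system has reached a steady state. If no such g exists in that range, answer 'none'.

Answer: none

Derivation:
Gen 0: 1101100001000
Gen 1 (rule 41): 1011001100011
Gen 2 (rule 150): 1000110010100
Gen 3 (rule 22): 1101001110110
Gen 4 (rule 45): 1011001001100
Gen 5 (rule 41): 0110000001001
Gen 6 (rule 150): 1001000011111
Gen 7 (rule 22): 1111100100000
Gen 8 (rule 45): 1000000101111
Gen 9 (rule 41): 0011110011000
Gen 10 (rule 150): 0101101100100
Gen 11 (rule 22): 1100000011110
Gen 12 (rule 45): 1001111010000
Gen 13 (rule 41): 0001000100111
Gen 14 (rule 150): 0011101111010
Gen 15 (rule 22): 0100000000011
Gen 16 (rule 45): 0101111111010
Gen 17 (rule 41): 0011000000100
Gen 18 (rule 150): 0100100001110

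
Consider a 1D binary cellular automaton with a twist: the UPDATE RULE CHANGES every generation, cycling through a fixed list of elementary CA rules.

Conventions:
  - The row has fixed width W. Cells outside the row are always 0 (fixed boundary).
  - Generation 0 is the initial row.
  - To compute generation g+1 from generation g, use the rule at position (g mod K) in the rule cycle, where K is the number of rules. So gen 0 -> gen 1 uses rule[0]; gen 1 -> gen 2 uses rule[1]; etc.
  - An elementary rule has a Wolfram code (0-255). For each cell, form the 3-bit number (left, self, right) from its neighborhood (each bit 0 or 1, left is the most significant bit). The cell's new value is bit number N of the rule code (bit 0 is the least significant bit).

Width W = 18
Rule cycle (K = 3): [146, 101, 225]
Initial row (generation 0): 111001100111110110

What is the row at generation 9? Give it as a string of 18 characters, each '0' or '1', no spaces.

Gen 0: 111001100111110110
Gen 1 (rule 146): 010110011011100001
Gen 2 (rule 101): 011010001100101101
Gen 3 (rule 225): 001100100100010110
Gen 4 (rule 146): 010011011010100001
Gen 5 (rule 101): 010001101111101101
Gen 6 (rule 225): 000100110111110110
Gen 7 (rule 146): 001011000011100001
Gen 8 (rule 101): 101101011000101101
Gen 9 (rule 225): 010110101010010110

Answer: 010110101010010110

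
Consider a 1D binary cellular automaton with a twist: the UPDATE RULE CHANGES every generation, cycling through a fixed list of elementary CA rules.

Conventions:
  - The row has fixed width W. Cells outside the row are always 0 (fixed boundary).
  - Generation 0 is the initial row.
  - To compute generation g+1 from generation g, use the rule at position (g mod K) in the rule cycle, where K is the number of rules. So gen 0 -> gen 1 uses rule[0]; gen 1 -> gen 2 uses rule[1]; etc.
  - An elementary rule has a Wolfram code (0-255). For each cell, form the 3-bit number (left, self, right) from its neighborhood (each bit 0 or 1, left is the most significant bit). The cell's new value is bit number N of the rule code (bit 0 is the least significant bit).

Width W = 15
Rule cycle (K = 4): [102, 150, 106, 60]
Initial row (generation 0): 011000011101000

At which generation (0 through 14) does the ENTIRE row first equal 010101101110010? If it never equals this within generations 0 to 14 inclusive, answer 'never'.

Answer: 7

Derivation:
Gen 0: 011000011101000
Gen 1 (rule 102): 101000100111000
Gen 2 (rule 150): 101101111010100
Gen 3 (rule 106): 011111001101000
Gen 4 (rule 60): 010000101011100
Gen 5 (rule 102): 110001111100100
Gen 6 (rule 150): 001010111011110
Gen 7 (rule 106): 010101101110010
Gen 8 (rule 60): 011111011001011
Gen 9 (rule 102): 100001101011101
Gen 10 (rule 150): 110010001001001
Gen 11 (rule 106): 110100010010010
Gen 12 (rule 60): 101110011011011
Gen 13 (rule 102): 110010101101101
Gen 14 (rule 150): 001110100000001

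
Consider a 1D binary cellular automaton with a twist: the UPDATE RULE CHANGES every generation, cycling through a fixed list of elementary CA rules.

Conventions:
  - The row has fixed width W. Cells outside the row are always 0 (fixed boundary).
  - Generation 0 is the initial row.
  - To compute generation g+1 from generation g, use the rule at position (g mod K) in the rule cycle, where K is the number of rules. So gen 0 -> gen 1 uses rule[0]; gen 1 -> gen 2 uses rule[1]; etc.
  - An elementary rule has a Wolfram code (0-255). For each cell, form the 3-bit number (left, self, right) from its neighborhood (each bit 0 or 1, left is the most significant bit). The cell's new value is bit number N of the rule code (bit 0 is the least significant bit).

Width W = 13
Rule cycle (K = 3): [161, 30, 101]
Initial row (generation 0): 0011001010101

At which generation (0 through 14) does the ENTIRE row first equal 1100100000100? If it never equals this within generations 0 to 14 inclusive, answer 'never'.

Gen 0: 0011001010101
Gen 1 (rule 161): 1000000101010
Gen 2 (rule 30): 1100001101011
Gen 3 (rule 101): 0101100111101
Gen 4 (rule 161): 0010000011010
Gen 5 (rule 30): 0111000110011
Gen 6 (rule 101): 0001010010001
Gen 7 (rule 161): 1100100000100
Gen 8 (rule 30): 1011110001110
Gen 9 (rule 101): 1100010100010
Gen 10 (rule 161): 0001001001000
Gen 11 (rule 30): 0011111111100
Gen 12 (rule 101): 1000000000101
Gen 13 (rule 161): 0011111110010
Gen 14 (rule 30): 0110000001111

Answer: 7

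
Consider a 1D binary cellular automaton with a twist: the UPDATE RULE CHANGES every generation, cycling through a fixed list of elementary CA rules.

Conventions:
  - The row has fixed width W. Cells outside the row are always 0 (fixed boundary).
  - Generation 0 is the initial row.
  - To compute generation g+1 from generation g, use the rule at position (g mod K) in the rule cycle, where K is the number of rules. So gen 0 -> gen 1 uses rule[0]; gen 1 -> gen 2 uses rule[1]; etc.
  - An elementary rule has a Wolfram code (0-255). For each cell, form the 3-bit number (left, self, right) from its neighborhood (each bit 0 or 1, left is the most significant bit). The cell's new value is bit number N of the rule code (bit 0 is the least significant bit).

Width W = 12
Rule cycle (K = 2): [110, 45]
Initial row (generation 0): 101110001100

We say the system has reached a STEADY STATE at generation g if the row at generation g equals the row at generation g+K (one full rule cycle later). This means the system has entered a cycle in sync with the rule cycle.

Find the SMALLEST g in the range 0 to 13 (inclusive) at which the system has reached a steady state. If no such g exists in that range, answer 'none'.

Gen 0: 101110001100
Gen 1 (rule 110): 111010011100
Gen 2 (rule 45): 100110010001
Gen 3 (rule 110): 101110110011
Gen 4 (rule 45): 111001100010
Gen 5 (rule 110): 101011100110
Gen 6 (rule 45): 111110000100
Gen 7 (rule 110): 100010001100
Gen 8 (rule 45): 101010101001
Gen 9 (rule 110): 111111111011
Gen 10 (rule 45): 100000000110
Gen 11 (rule 110): 100000001110
Gen 12 (rule 45): 101111101000
Gen 13 (rule 110): 111000111000
Gen 14 (rule 45): 100010100011
Gen 15 (rule 110): 100111100111

Answer: none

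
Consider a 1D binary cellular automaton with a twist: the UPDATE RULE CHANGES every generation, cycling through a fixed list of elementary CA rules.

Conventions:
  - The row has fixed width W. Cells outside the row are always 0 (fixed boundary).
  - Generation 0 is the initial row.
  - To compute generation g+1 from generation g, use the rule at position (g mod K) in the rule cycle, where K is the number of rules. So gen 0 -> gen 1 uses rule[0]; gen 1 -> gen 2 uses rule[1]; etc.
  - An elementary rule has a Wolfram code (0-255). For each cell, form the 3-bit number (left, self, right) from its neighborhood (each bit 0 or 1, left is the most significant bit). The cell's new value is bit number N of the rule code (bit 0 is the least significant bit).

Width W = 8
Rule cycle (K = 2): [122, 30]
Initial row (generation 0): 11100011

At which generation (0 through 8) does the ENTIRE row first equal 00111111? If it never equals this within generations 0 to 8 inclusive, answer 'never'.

Gen 0: 11100011
Gen 1 (rule 122): 10110111
Gen 2 (rule 30): 10100100
Gen 3 (rule 122): 01011010
Gen 4 (rule 30): 11010011
Gen 5 (rule 122): 11101111
Gen 6 (rule 30): 10001000
Gen 7 (rule 122): 01010100
Gen 8 (rule 30): 11010110

Answer: never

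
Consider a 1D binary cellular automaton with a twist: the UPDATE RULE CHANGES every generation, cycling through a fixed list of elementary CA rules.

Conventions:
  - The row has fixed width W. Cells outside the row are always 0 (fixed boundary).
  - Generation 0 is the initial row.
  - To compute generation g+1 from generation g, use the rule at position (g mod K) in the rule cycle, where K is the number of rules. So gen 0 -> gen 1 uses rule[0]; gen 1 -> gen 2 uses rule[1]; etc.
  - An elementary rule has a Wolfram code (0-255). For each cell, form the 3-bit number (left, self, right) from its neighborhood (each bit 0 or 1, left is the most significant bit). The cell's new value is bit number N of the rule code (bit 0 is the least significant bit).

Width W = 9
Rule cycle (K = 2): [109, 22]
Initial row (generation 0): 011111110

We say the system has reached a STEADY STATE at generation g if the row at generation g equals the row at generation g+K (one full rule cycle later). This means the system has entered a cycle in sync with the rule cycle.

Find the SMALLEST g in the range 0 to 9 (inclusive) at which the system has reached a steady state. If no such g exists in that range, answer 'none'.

Answer: 5

Derivation:
Gen 0: 011111110
Gen 1 (rule 109): 010000010
Gen 2 (rule 22): 111000111
Gen 3 (rule 109): 101010101
Gen 4 (rule 22): 101010101
Gen 5 (rule 109): 111111111
Gen 6 (rule 22): 000000000
Gen 7 (rule 109): 111111111
Gen 8 (rule 22): 000000000
Gen 9 (rule 109): 111111111
Gen 10 (rule 22): 000000000
Gen 11 (rule 109): 111111111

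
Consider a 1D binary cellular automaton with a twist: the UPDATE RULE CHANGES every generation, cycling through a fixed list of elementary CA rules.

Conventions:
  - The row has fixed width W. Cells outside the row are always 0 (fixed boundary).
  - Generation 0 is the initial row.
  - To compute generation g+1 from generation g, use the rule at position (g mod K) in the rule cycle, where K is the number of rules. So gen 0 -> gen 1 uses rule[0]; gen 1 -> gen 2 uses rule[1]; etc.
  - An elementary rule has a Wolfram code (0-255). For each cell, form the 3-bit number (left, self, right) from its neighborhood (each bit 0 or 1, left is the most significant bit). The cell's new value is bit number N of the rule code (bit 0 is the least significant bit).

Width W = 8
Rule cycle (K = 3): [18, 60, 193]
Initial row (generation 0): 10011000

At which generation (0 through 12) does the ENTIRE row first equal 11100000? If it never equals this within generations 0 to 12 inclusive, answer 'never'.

Gen 0: 10011000
Gen 1 (rule 18): 01100100
Gen 2 (rule 60): 01010110
Gen 3 (rule 193): 00000010
Gen 4 (rule 18): 00000101
Gen 5 (rule 60): 00000111
Gen 6 (rule 193): 11110011
Gen 7 (rule 18): 00001100
Gen 8 (rule 60): 00001010
Gen 9 (rule 193): 11100000
Gen 10 (rule 18): 00010000
Gen 11 (rule 60): 00011000
Gen 12 (rule 193): 11001011

Answer: 9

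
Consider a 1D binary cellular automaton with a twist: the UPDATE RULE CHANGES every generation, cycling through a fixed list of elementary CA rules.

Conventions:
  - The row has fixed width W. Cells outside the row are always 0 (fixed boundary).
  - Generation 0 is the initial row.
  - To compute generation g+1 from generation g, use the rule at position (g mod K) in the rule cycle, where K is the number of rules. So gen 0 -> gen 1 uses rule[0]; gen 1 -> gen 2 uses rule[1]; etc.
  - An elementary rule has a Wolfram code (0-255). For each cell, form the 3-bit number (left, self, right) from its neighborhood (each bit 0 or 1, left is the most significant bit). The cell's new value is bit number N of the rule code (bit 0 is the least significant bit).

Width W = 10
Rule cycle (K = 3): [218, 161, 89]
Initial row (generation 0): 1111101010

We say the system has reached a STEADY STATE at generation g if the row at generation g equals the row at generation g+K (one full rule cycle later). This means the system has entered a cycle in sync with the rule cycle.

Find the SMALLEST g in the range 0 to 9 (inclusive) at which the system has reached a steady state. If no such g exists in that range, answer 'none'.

Gen 0: 1111101010
Gen 1 (rule 218): 1111100001
Gen 2 (rule 161): 0111001100
Gen 3 (rule 89): 0101101111
Gen 4 (rule 218): 1001101111
Gen 5 (rule 161): 0000010110
Gen 6 (rule 89): 1111000111
Gen 7 (rule 218): 1111101111
Gen 8 (rule 161): 0111010110
Gen 9 (rule 89): 0101000111
Gen 10 (rule 218): 1000101111
Gen 11 (rule 161): 0010010110
Gen 12 (rule 89): 1001000111

Answer: none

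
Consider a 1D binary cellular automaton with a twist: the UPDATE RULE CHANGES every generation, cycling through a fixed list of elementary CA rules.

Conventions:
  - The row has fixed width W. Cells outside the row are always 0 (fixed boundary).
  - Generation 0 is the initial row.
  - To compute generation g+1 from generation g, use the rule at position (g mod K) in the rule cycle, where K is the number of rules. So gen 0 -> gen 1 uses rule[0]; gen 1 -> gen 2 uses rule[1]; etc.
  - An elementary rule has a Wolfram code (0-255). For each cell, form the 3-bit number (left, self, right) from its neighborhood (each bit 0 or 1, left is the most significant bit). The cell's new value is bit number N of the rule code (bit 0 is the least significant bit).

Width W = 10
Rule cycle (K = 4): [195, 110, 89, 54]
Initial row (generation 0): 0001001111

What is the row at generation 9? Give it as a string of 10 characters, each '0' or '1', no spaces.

Gen 0: 0001001111
Gen 1 (rule 195): 1110010111
Gen 2 (rule 110): 1010111101
Gen 3 (rule 89): 0000100100
Gen 4 (rule 54): 0001111110
Gen 5 (rule 195): 1110111110
Gen 6 (rule 110): 1011100010
Gen 7 (rule 89): 0010111001
Gen 8 (rule 54): 0111000111
Gen 9 (rule 195): 1011011011

Answer: 1011011011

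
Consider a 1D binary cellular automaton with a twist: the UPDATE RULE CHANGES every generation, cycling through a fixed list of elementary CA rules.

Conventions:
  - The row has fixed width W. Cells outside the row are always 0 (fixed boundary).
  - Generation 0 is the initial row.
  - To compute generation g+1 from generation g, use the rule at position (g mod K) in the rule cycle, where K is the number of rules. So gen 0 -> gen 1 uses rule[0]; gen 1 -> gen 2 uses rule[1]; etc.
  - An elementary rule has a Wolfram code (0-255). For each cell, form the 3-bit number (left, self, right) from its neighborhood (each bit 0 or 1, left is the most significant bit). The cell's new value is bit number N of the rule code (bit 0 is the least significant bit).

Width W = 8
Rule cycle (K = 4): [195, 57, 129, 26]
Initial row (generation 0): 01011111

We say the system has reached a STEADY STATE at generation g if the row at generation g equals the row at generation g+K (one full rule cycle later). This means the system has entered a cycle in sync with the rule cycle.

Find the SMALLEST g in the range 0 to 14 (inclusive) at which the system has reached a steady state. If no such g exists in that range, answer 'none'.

Gen 0: 01011111
Gen 1 (rule 195): 10001111
Gen 2 (rule 57): 01101000
Gen 3 (rule 129): 00000011
Gen 4 (rule 26): 00000110
Gen 5 (rule 195): 11111010
Gen 6 (rule 57): 10000101
Gen 7 (rule 129): 00110000
Gen 8 (rule 26): 01101000
Gen 9 (rule 195): 10100011
Gen 10 (rule 57): 01011010
Gen 11 (rule 129): 00000000
Gen 12 (rule 26): 00000000
Gen 13 (rule 195): 11111111
Gen 14 (rule 57): 10000000
Gen 15 (rule 129): 00111111
Gen 16 (rule 26): 01100000
Gen 17 (rule 195): 10101111
Gen 18 (rule 57): 01011000

Answer: none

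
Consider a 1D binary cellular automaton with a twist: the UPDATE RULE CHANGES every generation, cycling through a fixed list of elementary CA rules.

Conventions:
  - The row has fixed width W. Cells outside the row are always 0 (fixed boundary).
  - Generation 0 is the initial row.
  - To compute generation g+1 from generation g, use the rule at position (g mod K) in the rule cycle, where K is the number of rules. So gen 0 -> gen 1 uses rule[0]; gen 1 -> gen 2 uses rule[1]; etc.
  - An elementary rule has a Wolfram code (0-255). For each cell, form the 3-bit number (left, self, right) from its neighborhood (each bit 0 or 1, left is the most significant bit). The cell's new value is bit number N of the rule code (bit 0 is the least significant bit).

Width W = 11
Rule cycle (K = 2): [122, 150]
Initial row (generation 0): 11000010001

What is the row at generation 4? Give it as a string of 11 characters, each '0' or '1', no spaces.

Gen 0: 11000010001
Gen 1 (rule 122): 11100101010
Gen 2 (rule 150): 01011101011
Gen 3 (rule 122): 10110110111
Gen 4 (rule 150): 10000000010

Answer: 10000000010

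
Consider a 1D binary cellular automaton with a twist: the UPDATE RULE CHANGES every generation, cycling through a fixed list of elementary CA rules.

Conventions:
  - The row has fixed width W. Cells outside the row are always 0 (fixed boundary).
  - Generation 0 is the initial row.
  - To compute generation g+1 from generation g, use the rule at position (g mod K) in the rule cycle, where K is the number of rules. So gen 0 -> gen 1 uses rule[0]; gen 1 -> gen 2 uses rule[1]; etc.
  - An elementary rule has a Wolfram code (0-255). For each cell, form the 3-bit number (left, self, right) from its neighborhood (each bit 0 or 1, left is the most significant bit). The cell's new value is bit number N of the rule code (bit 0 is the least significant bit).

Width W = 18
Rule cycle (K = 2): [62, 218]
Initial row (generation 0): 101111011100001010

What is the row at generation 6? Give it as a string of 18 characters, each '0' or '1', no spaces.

Gen 0: 101111011100001010
Gen 1 (rule 62): 111000110010011111
Gen 2 (rule 218): 111101111101111111
Gen 3 (rule 62): 100011000011000000
Gen 4 (rule 218): 010111100111100000
Gen 5 (rule 62): 111100011100010000
Gen 6 (rule 218): 111110111110101000

Answer: 111110111110101000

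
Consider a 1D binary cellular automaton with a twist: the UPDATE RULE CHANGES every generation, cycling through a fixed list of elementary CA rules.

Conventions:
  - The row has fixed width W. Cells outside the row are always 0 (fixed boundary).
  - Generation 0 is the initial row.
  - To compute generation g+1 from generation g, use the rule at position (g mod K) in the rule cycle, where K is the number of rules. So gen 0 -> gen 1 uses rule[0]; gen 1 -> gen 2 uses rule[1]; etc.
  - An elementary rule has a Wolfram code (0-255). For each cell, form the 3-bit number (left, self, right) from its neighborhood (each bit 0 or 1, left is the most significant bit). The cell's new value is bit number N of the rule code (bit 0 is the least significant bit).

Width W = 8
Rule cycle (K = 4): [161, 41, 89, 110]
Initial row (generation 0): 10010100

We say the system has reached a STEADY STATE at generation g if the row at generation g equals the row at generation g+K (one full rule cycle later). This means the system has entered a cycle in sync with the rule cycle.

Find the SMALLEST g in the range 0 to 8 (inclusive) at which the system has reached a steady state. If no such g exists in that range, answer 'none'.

Gen 0: 10010100
Gen 1 (rule 161): 00001001
Gen 2 (rule 41): 11100000
Gen 3 (rule 89): 10111111
Gen 4 (rule 110): 11100001
Gen 5 (rule 161): 01001100
Gen 6 (rule 41): 00001001
Gen 7 (rule 89): 11100100
Gen 8 (rule 110): 10101100
Gen 9 (rule 161): 01010001
Gen 10 (rule 41): 00100100
Gen 11 (rule 89): 10010011
Gen 12 (rule 110): 10110111

Answer: none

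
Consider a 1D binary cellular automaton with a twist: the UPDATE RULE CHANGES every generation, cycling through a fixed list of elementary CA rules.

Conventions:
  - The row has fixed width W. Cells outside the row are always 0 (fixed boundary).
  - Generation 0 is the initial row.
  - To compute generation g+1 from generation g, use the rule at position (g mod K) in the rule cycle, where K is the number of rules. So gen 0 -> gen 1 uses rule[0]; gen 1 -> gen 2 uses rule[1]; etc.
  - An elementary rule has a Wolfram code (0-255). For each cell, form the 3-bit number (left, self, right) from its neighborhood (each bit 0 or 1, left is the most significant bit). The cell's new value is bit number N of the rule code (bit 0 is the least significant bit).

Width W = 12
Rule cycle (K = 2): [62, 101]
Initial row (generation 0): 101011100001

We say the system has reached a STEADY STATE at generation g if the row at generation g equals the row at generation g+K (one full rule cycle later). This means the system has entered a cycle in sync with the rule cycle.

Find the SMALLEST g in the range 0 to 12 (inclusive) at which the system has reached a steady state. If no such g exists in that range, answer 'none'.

Gen 0: 101011100001
Gen 1 (rule 62): 111110010011
Gen 2 (rule 101): 000010010001
Gen 3 (rule 62): 000111111011
Gen 4 (rule 101): 110000001101
Gen 5 (rule 62): 101000011011
Gen 6 (rule 101): 111011001101
Gen 7 (rule 62): 100110111011
Gen 8 (rule 101): 100011001101
Gen 9 (rule 62): 110110111011
Gen 10 (rule 101): 011011001101
Gen 11 (rule 62): 110110111011
Gen 12 (rule 101): 011011001101
Gen 13 (rule 62): 110110111011
Gen 14 (rule 101): 011011001101

Answer: 9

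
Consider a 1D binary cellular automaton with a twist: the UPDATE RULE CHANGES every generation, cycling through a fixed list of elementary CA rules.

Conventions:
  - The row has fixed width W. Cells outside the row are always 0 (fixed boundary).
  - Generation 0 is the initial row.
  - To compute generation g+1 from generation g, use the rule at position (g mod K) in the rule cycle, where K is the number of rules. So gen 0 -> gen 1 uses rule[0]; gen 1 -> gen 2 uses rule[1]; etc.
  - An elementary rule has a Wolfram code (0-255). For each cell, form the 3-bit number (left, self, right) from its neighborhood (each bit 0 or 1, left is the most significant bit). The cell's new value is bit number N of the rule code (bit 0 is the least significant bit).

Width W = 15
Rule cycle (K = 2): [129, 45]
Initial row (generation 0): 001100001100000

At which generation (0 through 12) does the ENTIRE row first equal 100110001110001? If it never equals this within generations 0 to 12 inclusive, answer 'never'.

Answer: never

Derivation:
Gen 0: 001100001100000
Gen 1 (rule 129): 100001100001111
Gen 2 (rule 45): 101101001101000
Gen 3 (rule 129): 000000000000011
Gen 4 (rule 45): 111111111111010
Gen 5 (rule 129): 011111111110000
Gen 6 (rule 45): 010000000000111
Gen 7 (rule 129): 000111111110010
Gen 8 (rule 45): 110100000000010
Gen 9 (rule 129): 000001111111000
Gen 10 (rule 45): 111101000000011
Gen 11 (rule 129): 011000011111000
Gen 12 (rule 45): 010011010000011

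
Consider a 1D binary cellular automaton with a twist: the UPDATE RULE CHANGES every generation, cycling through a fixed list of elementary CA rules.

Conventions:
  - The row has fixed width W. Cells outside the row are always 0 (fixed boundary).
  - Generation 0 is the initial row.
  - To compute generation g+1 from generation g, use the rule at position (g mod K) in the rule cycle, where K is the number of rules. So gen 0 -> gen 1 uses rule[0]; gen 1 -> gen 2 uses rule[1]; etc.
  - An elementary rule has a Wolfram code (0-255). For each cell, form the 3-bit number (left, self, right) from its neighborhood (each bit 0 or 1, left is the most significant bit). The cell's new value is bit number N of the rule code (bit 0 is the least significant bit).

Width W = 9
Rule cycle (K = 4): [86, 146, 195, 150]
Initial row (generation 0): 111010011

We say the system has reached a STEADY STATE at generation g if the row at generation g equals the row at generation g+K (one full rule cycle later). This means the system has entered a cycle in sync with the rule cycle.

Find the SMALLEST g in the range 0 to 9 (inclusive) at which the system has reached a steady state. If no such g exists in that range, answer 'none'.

Answer: none

Derivation:
Gen 0: 111010011
Gen 1 (rule 86): 001011101
Gen 2 (rule 146): 010001000
Gen 3 (rule 195): 100110011
Gen 4 (rule 150): 111001100
Gen 5 (rule 86): 001110110
Gen 6 (rule 146): 010100001
Gen 7 (rule 195): 100001110
Gen 8 (rule 150): 110010101
Gen 9 (rule 86): 011110101
Gen 10 (rule 146): 101100000
Gen 11 (rule 195): 000101111
Gen 12 (rule 150): 001100110
Gen 13 (rule 86): 010111011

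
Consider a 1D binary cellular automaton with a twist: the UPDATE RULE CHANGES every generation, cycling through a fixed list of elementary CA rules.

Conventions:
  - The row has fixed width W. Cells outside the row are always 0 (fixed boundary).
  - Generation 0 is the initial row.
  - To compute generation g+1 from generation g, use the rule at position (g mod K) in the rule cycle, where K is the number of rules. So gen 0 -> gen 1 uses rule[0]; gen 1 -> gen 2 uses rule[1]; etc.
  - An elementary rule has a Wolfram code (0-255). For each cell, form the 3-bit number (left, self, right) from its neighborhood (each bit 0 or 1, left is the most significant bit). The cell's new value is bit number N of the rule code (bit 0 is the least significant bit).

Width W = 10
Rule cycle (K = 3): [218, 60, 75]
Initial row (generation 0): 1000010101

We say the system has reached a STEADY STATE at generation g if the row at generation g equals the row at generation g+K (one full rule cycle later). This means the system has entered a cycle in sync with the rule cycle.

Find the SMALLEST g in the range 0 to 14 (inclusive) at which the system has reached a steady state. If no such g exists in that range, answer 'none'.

Gen 0: 1000010101
Gen 1 (rule 218): 0100100000
Gen 2 (rule 60): 0110110000
Gen 3 (rule 75): 1110110111
Gen 4 (rule 218): 1110110111
Gen 5 (rule 60): 1001101100
Gen 6 (rule 75): 0011101101
Gen 7 (rule 218): 0111101100
Gen 8 (rule 60): 0100011010
Gen 9 (rule 75): 1001111000
Gen 10 (rule 218): 0111111100
Gen 11 (rule 60): 0100000010
Gen 12 (rule 75): 1001111100
Gen 13 (rule 218): 0111111110
Gen 14 (rule 60): 0100000001
Gen 15 (rule 75): 1001111110
Gen 16 (rule 218): 0111111111
Gen 17 (rule 60): 0100000000

Answer: none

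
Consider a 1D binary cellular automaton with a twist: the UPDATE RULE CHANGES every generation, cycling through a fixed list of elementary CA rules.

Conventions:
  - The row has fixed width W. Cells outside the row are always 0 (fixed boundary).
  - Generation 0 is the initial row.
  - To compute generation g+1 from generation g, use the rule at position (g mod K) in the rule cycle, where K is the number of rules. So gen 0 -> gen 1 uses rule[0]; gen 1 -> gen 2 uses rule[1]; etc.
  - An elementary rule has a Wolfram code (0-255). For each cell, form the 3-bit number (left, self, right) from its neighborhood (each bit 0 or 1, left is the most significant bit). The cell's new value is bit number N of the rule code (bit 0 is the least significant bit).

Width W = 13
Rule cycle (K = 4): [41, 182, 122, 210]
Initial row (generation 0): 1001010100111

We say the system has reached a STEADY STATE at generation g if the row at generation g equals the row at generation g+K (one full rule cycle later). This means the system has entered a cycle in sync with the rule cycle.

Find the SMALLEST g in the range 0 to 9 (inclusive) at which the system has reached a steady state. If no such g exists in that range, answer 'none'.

Answer: none

Derivation:
Gen 0: 1001010100111
Gen 1 (rule 41): 0000101000100
Gen 2 (rule 182): 0001111101110
Gen 3 (rule 122): 0011000111011
Gen 4 (rule 210): 0101101011001
Gen 5 (rule 41): 0011010110000
Gen 6 (rule 182): 0100111001000
Gen 7 (rule 122): 1011101110100
Gen 8 (rule 210): 0001100110010
Gen 9 (rule 41): 1101000100000
Gen 10 (rule 182): 0011101110000
Gen 11 (rule 122): 0110111011000
Gen 12 (rule 210): 1010011001100
Gen 13 (rule 41): 0100010001001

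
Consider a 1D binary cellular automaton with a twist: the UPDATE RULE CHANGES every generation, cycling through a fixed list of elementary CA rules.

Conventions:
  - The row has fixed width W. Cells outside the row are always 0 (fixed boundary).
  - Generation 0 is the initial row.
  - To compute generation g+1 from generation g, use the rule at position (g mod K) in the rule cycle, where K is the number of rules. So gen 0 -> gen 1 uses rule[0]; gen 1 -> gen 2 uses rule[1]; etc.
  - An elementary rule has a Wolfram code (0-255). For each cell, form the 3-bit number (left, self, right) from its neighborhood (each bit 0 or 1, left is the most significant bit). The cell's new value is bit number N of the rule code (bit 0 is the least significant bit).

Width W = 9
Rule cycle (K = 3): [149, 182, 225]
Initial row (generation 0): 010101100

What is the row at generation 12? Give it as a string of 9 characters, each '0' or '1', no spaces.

Gen 0: 010101100
Gen 1 (rule 149): 010100011
Gen 2 (rule 182): 111110100
Gen 3 (rule 225): 011111001
Gen 4 (rule 149): 001110101
Gen 5 (rule 182): 010101111
Gen 6 (rule 225): 001010111
Gen 7 (rule 149): 101010010
Gen 8 (rule 182): 111111111
Gen 9 (rule 225): 011111111
Gen 10 (rule 149): 001111110
Gen 11 (rule 182): 010111101
Gen 12 (rule 225): 001011110

Answer: 001011110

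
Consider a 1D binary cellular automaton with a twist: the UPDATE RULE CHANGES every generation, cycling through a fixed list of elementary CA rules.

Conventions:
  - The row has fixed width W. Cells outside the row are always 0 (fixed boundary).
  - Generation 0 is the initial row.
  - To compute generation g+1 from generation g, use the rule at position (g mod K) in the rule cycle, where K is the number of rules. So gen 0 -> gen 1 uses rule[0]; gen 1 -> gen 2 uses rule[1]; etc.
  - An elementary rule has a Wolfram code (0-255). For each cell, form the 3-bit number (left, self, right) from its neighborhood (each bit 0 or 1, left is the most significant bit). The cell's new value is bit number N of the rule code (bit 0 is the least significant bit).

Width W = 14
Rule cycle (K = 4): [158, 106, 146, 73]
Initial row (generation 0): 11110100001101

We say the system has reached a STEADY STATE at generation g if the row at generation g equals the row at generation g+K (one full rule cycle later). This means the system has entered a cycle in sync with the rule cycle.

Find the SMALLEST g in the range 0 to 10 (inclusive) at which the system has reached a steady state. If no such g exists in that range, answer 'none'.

Answer: none

Derivation:
Gen 0: 11110100001101
Gen 1 (rule 158): 11100110011001
Gen 2 (rule 106): 10101110111010
Gen 3 (rule 146): 00000100010001
Gen 4 (rule 73): 11110001000100
Gen 5 (rule 158): 11101011101110
Gen 6 (rule 106): 10110110111010
Gen 7 (rule 146): 00000000010001
Gen 8 (rule 73): 11111111000100
Gen 9 (rule 158): 11111110101110
Gen 10 (rule 106): 10000011011010
Gen 11 (rule 146): 01000100000001
Gen 12 (rule 73): 00010001111100
Gen 13 (rule 158): 00111011111010
Gen 14 (rule 106): 01101110001100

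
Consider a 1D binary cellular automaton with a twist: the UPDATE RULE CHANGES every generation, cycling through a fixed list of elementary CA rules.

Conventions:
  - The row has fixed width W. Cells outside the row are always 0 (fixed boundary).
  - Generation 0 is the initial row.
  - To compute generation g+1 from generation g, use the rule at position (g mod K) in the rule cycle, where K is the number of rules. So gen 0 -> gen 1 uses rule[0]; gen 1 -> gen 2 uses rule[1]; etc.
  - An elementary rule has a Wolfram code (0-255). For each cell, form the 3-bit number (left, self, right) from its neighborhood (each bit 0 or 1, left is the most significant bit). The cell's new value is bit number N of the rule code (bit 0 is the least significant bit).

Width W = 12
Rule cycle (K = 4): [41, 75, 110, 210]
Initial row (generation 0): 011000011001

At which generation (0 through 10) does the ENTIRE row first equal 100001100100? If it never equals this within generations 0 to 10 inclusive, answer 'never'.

Answer: never

Derivation:
Gen 0: 011000011001
Gen 1 (rule 41): 010011010000
Gen 2 (rule 75): 100111000111
Gen 3 (rule 110): 101101001101
Gen 4 (rule 210): 000100110100
Gen 5 (rule 41): 110000101001
Gen 6 (rule 75): 110111000010
Gen 7 (rule 110): 111101000110
Gen 8 (rule 210): 011100101011
Gen 9 (rule 41): 010000010110
Gen 10 (rule 75): 100111100110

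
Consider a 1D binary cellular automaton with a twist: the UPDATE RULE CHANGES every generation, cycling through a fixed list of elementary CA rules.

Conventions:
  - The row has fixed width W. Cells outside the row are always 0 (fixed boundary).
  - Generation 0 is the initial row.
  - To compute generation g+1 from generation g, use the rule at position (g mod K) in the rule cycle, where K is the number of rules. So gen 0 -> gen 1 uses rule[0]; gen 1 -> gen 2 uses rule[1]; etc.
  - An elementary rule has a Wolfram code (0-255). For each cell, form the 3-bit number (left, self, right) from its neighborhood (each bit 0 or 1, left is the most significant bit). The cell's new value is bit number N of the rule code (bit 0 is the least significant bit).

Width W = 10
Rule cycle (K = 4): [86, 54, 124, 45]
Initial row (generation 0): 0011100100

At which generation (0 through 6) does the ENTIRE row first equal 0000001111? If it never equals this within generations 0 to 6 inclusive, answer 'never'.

Gen 0: 0011100100
Gen 1 (rule 86): 0100111110
Gen 2 (rule 54): 1111000001
Gen 3 (rule 124): 1001100001
Gen 4 (rule 45): 1001001101
Gen 5 (rule 86): 1111110101
Gen 6 (rule 54): 0000001111

Answer: 6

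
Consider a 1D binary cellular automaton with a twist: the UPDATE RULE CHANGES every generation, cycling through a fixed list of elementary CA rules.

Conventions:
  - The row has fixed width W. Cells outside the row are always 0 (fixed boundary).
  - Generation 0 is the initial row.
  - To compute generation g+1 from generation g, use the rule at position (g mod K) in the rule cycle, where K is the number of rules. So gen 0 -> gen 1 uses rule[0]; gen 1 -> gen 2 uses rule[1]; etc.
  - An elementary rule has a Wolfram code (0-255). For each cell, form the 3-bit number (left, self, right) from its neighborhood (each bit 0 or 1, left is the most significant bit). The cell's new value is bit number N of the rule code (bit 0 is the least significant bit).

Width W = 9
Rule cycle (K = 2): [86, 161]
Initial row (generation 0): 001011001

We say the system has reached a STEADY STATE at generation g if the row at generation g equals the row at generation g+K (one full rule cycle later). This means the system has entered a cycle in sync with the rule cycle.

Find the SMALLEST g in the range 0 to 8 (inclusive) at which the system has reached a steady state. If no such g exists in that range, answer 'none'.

Gen 0: 001011001
Gen 1 (rule 86): 011001111
Gen 2 (rule 161): 000000110
Gen 3 (rule 86): 000001011
Gen 4 (rule 161): 111100100
Gen 5 (rule 86): 000111110
Gen 6 (rule 161): 110011100
Gen 7 (rule 86): 011100110
Gen 8 (rule 161): 001000000
Gen 9 (rule 86): 011100000
Gen 10 (rule 161): 001001111

Answer: none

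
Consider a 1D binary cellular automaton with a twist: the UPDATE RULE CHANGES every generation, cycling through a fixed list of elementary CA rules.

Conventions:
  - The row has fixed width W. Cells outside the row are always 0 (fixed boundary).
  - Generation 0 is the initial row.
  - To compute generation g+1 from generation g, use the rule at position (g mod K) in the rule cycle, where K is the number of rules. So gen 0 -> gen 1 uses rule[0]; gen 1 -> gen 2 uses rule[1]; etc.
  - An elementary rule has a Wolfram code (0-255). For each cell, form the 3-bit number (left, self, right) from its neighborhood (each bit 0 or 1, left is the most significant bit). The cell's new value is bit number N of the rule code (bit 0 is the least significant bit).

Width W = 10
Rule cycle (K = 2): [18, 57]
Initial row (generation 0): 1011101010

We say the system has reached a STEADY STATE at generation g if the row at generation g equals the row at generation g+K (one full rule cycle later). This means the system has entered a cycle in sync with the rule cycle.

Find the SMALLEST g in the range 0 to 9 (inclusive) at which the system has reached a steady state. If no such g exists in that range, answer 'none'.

Answer: 7

Derivation:
Gen 0: 1011101010
Gen 1 (rule 18): 0000000001
Gen 2 (rule 57): 1111111100
Gen 3 (rule 18): 0000000010
Gen 4 (rule 57): 1111111001
Gen 5 (rule 18): 0000000110
Gen 6 (rule 57): 1111110101
Gen 7 (rule 18): 0000000000
Gen 8 (rule 57): 1111111111
Gen 9 (rule 18): 0000000000
Gen 10 (rule 57): 1111111111
Gen 11 (rule 18): 0000000000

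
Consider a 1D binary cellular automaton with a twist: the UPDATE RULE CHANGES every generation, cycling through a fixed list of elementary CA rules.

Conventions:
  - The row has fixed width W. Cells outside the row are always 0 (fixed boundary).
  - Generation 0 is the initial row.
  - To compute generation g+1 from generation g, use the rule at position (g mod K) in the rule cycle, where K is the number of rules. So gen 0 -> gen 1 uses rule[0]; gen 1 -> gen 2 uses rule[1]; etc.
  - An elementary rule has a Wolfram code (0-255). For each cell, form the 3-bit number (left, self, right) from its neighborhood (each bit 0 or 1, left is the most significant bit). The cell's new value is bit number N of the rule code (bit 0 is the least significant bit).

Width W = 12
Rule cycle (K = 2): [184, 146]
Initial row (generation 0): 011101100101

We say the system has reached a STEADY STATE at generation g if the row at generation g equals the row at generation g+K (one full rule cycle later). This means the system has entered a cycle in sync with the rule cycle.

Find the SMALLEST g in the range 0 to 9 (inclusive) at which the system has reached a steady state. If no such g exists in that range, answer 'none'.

Gen 0: 011101100101
Gen 1 (rule 184): 011011010010
Gen 2 (rule 146): 100000001101
Gen 3 (rule 184): 010000001010
Gen 4 (rule 146): 101000010001
Gen 5 (rule 184): 010100001000
Gen 6 (rule 146): 100010010100
Gen 7 (rule 184): 010001001010
Gen 8 (rule 146): 101010110001
Gen 9 (rule 184): 010101101000
Gen 10 (rule 146): 100000000100
Gen 11 (rule 184): 010000000010

Answer: none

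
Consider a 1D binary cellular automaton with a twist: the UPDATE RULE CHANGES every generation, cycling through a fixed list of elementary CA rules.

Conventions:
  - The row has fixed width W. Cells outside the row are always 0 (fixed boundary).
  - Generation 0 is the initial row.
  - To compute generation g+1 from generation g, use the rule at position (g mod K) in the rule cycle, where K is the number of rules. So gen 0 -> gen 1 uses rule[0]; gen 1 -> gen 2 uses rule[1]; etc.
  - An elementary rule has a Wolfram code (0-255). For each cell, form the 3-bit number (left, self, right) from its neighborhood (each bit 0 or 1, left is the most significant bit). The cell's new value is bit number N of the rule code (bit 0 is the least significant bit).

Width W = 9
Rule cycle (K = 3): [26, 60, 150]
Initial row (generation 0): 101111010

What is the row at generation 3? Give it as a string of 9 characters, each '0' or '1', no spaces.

Answer: 010010011

Derivation:
Gen 0: 101111010
Gen 1 (rule 26): 001000001
Gen 2 (rule 60): 001100001
Gen 3 (rule 150): 010010011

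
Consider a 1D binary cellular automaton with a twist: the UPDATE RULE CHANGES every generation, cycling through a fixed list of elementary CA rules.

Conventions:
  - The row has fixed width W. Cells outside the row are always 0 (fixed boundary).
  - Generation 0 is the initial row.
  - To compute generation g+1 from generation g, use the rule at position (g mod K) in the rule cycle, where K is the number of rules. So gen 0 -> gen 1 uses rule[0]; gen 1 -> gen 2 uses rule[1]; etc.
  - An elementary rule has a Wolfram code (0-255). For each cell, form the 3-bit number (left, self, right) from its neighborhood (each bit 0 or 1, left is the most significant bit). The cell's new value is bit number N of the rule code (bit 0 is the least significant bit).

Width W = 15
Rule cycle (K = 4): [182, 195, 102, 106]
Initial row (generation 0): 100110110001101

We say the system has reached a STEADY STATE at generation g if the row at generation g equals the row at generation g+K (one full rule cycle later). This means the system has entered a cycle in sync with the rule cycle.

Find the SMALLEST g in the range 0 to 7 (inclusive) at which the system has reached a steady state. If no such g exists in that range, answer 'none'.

Gen 0: 100110110001101
Gen 1 (rule 182): 111001001010011
Gen 2 (rule 195): 011010010000101
Gen 3 (rule 102): 101110110001111
Gen 4 (rule 106): 011011110011001
Gen 5 (rule 182): 100101101100111
Gen 6 (rule 195): 001000100101011
Gen 7 (rule 102): 011001101111101
Gen 8 (rule 106): 111011111000110
Gen 9 (rule 182): 010101110101001
Gen 10 (rule 195): 100000110000010
Gen 11 (rule 102): 100001010000110

Answer: none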